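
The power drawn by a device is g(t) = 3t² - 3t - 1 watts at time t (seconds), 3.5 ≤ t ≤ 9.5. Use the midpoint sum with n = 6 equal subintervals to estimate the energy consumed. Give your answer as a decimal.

Δt = (9.5 − 3.5)/6 = 1.
Midpoints: 4, 5, 6, 7, 8, 9.
g(4) = 35, g(5) = 59, g(6) = 89, g(7) = 125, g(8) = 167, g(9) = 215.
Sum = Δt · [g(4) + g(5) + g(6) + ...].
Sum = 690.

690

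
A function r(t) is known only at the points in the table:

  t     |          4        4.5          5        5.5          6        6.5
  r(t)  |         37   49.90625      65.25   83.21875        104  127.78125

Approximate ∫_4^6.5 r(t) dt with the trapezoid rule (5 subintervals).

Δt = 0.5.
T_5 = (0.5/2)·[37 + 2·49.90625 + 2·65.25 + 2·83.21875 + 2·104 + 127.78125] = 192.3828125.

192.3828125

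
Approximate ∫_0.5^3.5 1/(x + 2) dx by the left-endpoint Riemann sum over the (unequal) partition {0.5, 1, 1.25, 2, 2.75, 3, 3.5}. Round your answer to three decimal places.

Subinterval widths: 0.5, 0.25, 0.75, 0.75, 0.25, 0.5.
Left endpoints: 0.5, 1, 1.25, 2, 2.75, 3.
f(0.5) = 0.4, f(1) = 1/3, f(1.25) = 4/13, f(2) = 0.25, f(2.75) = 4/19, f(3) = 0.2.
Sum = Σ Δx_i · f(x_i).
Sum ≈ 0.854.

0.854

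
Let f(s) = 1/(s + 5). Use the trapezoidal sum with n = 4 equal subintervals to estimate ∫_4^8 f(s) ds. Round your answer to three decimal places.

Δs = (8 − 4)/4 = 1.
f(4) = 1/9, f(5) = 0.1, f(6) = 1/11, f(7) = 1/12, f(8) = 1/13.
T_4 = (Δs/2)·[f(s_0) + 2f(s_1) + 2f(s_2) + 2f(s_3) + f(s_4)].
Sum ≈ 0.368.

0.368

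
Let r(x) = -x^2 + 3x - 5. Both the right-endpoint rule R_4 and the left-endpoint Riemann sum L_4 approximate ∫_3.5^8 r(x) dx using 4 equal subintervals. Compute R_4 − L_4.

R_4 = -123.71484375.
L_4 = -80.68359375.
R_4 − L_4 = -43.03125.

-43.03125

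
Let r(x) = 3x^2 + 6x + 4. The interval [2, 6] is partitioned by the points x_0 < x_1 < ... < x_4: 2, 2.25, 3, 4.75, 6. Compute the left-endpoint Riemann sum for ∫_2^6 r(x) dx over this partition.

Subinterval widths: 0.25, 0.75, 1.75, 1.25.
Left endpoints: 2, 2.25, 3, 4.75.
r(2) = 28, r(2.25) = 32.6875, r(3) = 49, r(4.75) = 100.1875.
Sum = Σ Δx_i · r(x_i).
Sum = 242.5.

242.5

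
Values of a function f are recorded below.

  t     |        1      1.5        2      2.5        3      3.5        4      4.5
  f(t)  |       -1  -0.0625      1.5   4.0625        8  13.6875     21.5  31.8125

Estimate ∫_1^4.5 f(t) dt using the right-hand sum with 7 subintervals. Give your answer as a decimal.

40.25

Δt = 0.5.
Sum = 0.5·[(-0.0625) + 1.5 + 4.0625 + 8 + 13.6875 + 21.5 + 31.8125] = 40.25.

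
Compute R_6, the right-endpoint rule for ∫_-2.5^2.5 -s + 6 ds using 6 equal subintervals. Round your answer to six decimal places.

27.916667

Δs = (2.5 − (-2.5))/6 = 5/6.
Right endpoints: -5/3, -5/6, 0, 5/6, 5/3, 2.5.
f(-5/3) = 23/3, f(-5/6) = 41/6, f(0) = 6, f(5/6) = 31/6, f(5/3) = 13/3, f(2.5) = 3.5.
Sum = Δs · [f(-5/3) + f(-5/6) + f(0) + ...].
Sum ≈ 27.916667.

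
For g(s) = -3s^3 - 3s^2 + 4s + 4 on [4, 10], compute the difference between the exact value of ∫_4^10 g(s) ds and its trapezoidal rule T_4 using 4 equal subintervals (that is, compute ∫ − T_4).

148.5

Exact integral: ∫_4^10 g(s) ds = -8052.
T_4 = -8200.5.
Error = -8052 − (-8200.5) = 148.5.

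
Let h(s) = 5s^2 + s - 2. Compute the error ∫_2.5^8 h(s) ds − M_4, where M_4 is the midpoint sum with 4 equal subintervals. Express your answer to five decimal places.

4.33268

Exact integral: ∫_2.5^8 h(s) ds ≈ 845.1666667.
M_4 ≈ 840.8339844.
Error ≈ 845.1666667 − 840.8339844 ≈ 4.33268.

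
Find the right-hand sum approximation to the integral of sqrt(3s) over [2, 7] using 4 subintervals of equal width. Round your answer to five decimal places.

Δs = (7 − 2)/4 = 1.25.
Right endpoints: 3.25, 4.5, 5.75, 7.
f(3.25) ≈ 3.12250, f(4.5) ≈ 3.67423, f(5.75) ≈ 4.15331, f(7) ≈ 4.58258.
Sum = Δs · [f(3.25) + f(4.5) + f(5.75) + f(7)].
Sum ≈ 19.41578.

19.41578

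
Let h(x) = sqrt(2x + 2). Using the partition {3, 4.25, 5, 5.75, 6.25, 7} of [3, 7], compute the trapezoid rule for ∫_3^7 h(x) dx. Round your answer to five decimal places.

Subinterval widths: 1.25, 0.75, 0.75, 0.5, 0.75.
h(3) ≈ 2.82843, h(4.25) ≈ 3.24037, h(5) ≈ 3.46410, h(5.75) ≈ 3.67423, h(6.25) ≈ 3.80789, h(7) ≈ 4.00000.
On each subinterval the trapezoid contributes (Δx_i/2)·[h(x_{i-1}) + h(x_i)].
Sum ≈ 13.78254.

13.78254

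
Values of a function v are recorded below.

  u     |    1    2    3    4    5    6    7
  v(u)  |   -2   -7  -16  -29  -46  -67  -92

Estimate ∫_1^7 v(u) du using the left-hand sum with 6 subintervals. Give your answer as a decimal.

Δu = 1.
Sum = 1·[(-2) + (-7) + (-16) + (-29) + (-46) + (-67)] = -167.

-167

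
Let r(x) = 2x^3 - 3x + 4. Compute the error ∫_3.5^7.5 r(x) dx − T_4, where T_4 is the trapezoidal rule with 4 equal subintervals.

-22

Exact integral: ∫_3.5^7.5 r(x) dx = 1457.
T_4 = 1479.
Error = 1457 − 1479 = -22.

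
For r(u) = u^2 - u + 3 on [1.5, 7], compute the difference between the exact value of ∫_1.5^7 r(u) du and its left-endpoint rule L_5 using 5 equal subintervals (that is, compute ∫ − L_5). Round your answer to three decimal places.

Exact integral: ∫_1.5^7 r(u) du ≈ 106.33333.
L_5 = 84.755.
Error ≈ 106.33333 − 84.755 ≈ 21.578.

21.578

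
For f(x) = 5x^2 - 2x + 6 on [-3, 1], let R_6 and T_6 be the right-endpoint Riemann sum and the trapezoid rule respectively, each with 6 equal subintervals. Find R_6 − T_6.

-16

R_6 ≈ 64.1481481.
T_6 ≈ 80.1481481.
R_6 − T_6 = -16.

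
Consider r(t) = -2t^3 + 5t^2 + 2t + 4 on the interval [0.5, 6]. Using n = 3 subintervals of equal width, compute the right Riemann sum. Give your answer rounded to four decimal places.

Δt = (6 − 0.5)/3 = 11/6.
Right endpoints: 7/3, 25/6, 6.
r(7/3) = 283/27, r(25/6) = -2459/54, r(6) = -236.
Sum = Δt · [r(7/3) + r(25/6) + r(6)].
Sum ≈ -496.9352.

-496.9352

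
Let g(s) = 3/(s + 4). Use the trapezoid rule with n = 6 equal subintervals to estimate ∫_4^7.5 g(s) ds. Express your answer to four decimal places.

1.0894

Δs = (7.5 − 4)/6 = 7/12.
g(4) = 0.375, g(55/12) = 36/103, g(31/6) = 18/55, g(5.75) = 4/13, g(19/3) = 9/31, g(83/12) = 36/131, g(7.5) = 6/23.
T_6 = (Δs/2)·[g(s_0) + 2g(s_1) + ... + 2g(s_{5}) + g(s_6)].
Sum ≈ 1.0894.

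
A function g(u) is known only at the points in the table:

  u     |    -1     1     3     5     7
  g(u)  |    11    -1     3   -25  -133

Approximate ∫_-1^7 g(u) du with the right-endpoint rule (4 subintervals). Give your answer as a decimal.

-312

Δu = 2.
Sum = 2·[(-1) + 3 + (-25) + (-133)] = -312.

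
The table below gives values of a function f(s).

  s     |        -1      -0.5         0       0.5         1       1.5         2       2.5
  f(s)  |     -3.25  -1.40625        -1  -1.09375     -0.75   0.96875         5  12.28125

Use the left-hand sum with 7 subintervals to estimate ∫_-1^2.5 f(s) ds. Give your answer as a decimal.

Δs = 0.5.
Sum = 0.5·[(-3.25) + (-1.40625) + (-1) + (-1.09375) + (-0.75) + 0.96875 + 5] = -0.765625.

-0.765625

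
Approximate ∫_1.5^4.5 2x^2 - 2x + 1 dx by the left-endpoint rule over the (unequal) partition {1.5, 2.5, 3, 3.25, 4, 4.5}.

34.21875

Subinterval widths: 1, 0.5, 0.25, 0.75, 0.5.
Left endpoints: 1.5, 2.5, 3, 3.25, 4.
f(1.5) = 2.5, f(2.5) = 8.5, f(3) = 13, f(3.25) = 15.625, f(4) = 25.
Sum = Σ Δx_i · f(x_i).
Sum = 34.21875.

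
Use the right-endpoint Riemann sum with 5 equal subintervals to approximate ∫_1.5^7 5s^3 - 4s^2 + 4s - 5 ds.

3517.58

Δs = (7 − 1.5)/5 = 1.1.
Right endpoints: 2.6, 3.7, 4.8, 5.9, 7.
f(2.6) = 66.24, f(3.7) = 208.305, f(4.8) = 475, f(5.9) = 906.255, f(7) = 1542.
Sum = Δs · [f(2.6) + f(3.7) + f(4.8) + f(5.9) + f(7)].
Sum = 3517.58.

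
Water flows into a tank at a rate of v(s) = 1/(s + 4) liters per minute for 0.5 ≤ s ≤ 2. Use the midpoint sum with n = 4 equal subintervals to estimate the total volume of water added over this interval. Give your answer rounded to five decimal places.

0.28756

Δs = (2 − 0.5)/4 = 0.375.
Midpoints: 0.6875, 1.0625, 1.4375, 1.8125.
v(0.6875) = 16/75, v(1.0625) = 16/81, v(1.4375) = 16/87, v(1.8125) = 16/93.
Sum = Δs · [v(0.6875) + v(1.0625) + v(1.4375) + v(1.8125)].
Sum ≈ 0.28756.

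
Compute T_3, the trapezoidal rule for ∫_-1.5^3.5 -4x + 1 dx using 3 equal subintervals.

-15

Δx = (3.5 − (-1.5))/3 = 5/3.
f(-1.5) = 7, f(1/6) = 1/3, f(11/6) = -19/3, f(3.5) = -13.
T_3 = (Δx/2)·[f(x_0) + 2f(x_1) + 2f(x_2) + f(x_3)].
Sum = -15.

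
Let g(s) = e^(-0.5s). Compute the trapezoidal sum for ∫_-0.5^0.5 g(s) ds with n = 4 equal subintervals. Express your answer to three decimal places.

Δs = (0.5 − (-0.5))/4 = 0.25.
g(-0.5) ≈ 1.284, g(-0.25) ≈ 1.133, g(0) ≈ 1.000, g(0.25) ≈ 0.882, g(0.5) ≈ 0.779.
T_4 = (Δs/2)·[g(s_0) + 2g(s_1) + 2g(s_2) + 2g(s_3) + g(s_4)].
Sum ≈ 1.012.

1.012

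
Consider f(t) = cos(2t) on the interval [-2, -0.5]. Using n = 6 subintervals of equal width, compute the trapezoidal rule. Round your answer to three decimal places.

-0.782

Δt = (-0.5 − (-2))/6 = 0.25.
f(-2) ≈ -0.654, f(-1.75) ≈ -0.936, f(-1.5) ≈ -0.990, f(-1.25) ≈ -0.801, f(-1) ≈ -0.416, f(-0.75) ≈ 0.071, f(-0.5) ≈ 0.540.
T_6 = (Δt/2)·[f(t_0) + 2f(t_1) + ... + 2f(t_{5}) + f(t_6)].
Sum ≈ -0.782.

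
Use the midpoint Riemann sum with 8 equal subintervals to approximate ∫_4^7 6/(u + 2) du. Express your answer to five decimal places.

Δu = (7 − 4)/8 = 0.375.
Midpoints: 4.1875, 4.5625, 4.9375, 5.3125, 5.6875, 6.0625, 6.4375, 6.8125.
f(4.1875) = 32/33, f(4.5625) = 32/35, f(4.9375) = 32/37, f(5.3125) = 32/39, f(5.6875) = 32/41, f(6.0625) = 32/43, f(6.4375) = 32/45, f(6.8125) = 32/47.
Sum = Δu · [f(4.1875) + f(4.5625) + f(4.9375) + ...].
Sum ≈ 2.43225.

2.43225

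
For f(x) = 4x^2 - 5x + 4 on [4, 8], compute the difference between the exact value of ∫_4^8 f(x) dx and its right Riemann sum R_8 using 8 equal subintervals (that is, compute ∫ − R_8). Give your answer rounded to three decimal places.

Exact integral: ∫_4^8 f(x) dx ≈ 493.33333.
R_8 = 537.
Error ≈ 493.33333 − 537 ≈ -43.667.

-43.667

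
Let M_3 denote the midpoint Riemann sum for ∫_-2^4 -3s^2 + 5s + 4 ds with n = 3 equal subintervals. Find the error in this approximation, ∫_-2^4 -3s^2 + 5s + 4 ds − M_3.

-6

Exact integral: ∫_-2^4 f(s) ds = -18.
M_3 = -12.
Error = -18 − (-12) = -6.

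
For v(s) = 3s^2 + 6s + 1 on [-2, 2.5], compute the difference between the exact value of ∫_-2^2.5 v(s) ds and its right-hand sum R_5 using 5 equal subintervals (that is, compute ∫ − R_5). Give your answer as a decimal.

-17.01

Exact integral: ∫_-2^2.5 v(s) ds = 34.875.
R_5 = 51.885.
Error = 34.875 − 51.885 = -17.01.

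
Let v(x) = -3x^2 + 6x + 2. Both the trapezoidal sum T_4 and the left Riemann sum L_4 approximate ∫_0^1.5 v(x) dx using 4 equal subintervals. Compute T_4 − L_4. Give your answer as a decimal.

T_4 = 6.26953125.
L_4 = 5.84765625.
T_4 − L_4 = 0.421875.

0.421875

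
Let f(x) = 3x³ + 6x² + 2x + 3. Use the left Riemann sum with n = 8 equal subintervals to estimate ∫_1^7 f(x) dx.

2076.375

Δx = (7 − 1)/8 = 0.75.
Left endpoints: 1, 1.75, 2.5, 3.25, 4, 4.75, 5.5, 6.25.
f(1) = 14, f(1.75) = 40.953125, f(2.5) = 92.375, f(3.25) = 175.859375, f(4) = 299, f(4.75) = 469.390625, f(5.5) = 694.625, f(6.25) = 982.296875.
Sum = Δx · [f(1) + f(1.75) + f(2.5) + ...].
Sum = 2076.375.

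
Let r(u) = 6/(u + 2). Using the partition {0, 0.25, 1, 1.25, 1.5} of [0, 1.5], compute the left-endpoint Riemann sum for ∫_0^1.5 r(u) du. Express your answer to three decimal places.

3.712

Subinterval widths: 0.25, 0.75, 0.25, 0.25.
Left endpoints: 0, 0.25, 1, 1.25.
r(0) = 3, r(0.25) = 8/3, r(1) = 2, r(1.25) = 24/13.
Sum = Σ Δu_i · r(u_i).
Sum ≈ 3.712.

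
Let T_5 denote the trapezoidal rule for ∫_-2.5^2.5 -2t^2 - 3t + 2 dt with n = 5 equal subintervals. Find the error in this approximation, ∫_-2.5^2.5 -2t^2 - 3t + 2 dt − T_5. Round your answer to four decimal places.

1.6667

Exact integral: ∫_-2.5^2.5 f(t) dt ≈ -10.833333.
T_5 = -12.5.
Error ≈ -10.833333 − (-12.5) ≈ 1.6667.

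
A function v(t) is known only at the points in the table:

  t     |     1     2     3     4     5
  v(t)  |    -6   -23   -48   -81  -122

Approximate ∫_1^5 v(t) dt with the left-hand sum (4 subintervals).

Δt = 1.
Sum = 1·[(-6) + (-23) + (-48) + (-81)] = -158.

-158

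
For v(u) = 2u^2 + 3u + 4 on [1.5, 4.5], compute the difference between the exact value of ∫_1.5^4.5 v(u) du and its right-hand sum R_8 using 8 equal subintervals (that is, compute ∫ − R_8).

-8.578125

Exact integral: ∫_1.5^4.5 v(u) du = 97.5.
R_8 = 106.078125.
Error = 97.5 − 106.078125 = -8.578125.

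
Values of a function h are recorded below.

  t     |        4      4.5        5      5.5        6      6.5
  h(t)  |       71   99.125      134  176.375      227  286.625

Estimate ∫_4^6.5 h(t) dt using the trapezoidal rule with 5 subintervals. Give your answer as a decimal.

407.65625

Δt = 0.5.
T_5 = (0.5/2)·[71 + 2·99.125 + 2·134 + 2·176.375 + 2·227 + 286.625] = 407.65625.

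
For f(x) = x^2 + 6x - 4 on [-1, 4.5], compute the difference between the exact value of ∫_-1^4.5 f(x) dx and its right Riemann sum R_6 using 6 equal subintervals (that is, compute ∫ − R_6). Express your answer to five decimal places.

-24.71817

Exact integral: ∫_-1^4.5 f(x) dx ≈ 66.4583333.
R_6 ≈ 91.1765046.
Error ≈ 66.4583333 − 91.1765046 ≈ -24.71817.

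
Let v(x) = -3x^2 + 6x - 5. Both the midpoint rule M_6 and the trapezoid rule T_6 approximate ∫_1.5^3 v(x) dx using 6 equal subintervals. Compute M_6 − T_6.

0.0703125

M_6 = -10.8515625.
T_6 = -10.921875.
M_6 − T_6 = 0.0703125.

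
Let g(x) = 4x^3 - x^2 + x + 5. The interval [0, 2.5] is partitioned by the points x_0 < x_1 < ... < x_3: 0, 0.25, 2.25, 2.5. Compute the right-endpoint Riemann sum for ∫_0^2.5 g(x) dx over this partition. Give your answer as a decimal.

Subinterval widths: 0.25, 2, 0.25.
Right endpoints: 0.25, 2.25, 2.5.
g(0.25) = 5.25, g(2.25) = 47.75, g(2.5) = 63.75.
Sum = Σ Δx_i · g(x_i).
Sum = 112.75.

112.75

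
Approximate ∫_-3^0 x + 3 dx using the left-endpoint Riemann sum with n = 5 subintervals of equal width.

Δx = (0 − (-3))/5 = 0.6.
Left endpoints: -3, -2.4, -1.8, -1.2, -0.6.
f(-3) = 0, f(-2.4) = 0.6, f(-1.8) = 1.2, f(-1.2) = 1.8, f(-0.6) = 2.4.
Sum = Δx · [f(-3) + f(-2.4) + f(-1.8) + f(-1.2) + f(-0.6)].
Sum = 3.6.

3.6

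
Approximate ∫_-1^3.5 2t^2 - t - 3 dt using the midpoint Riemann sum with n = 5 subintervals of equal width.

Δt = (3.5 − (-1))/5 = 0.9.
Midpoints: -0.55, 0.35, 1.25, 2.15, 3.05.
f(-0.55) = -1.845, f(0.35) = -3.105, f(1.25) = -1.125, f(2.15) = 4.095, f(3.05) = 12.555.
Sum = Δt · [f(-0.55) + f(0.35) + f(1.25) + f(2.15) + f(3.05)].
Sum = 9.5175.

9.5175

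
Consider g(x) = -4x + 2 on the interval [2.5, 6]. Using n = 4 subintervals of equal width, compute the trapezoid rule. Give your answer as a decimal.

-52.5

Δx = (6 − 2.5)/4 = 0.875.
g(2.5) = -8, g(3.375) = -11.5, g(4.25) = -15, g(5.125) = -18.5, g(6) = -22.
T_4 = (Δx/2)·[g(x_0) + 2g(x_1) + 2g(x_2) + 2g(x_3) + g(x_4)].
Sum = -52.5.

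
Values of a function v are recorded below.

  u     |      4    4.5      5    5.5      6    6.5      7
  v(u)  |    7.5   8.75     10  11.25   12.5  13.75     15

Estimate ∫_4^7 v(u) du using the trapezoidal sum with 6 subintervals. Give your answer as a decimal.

Δu = 0.5.
T_6 = (0.5/2)·[7.5 + 2·8.75 + 2·10 + 2·11.25 + 2·12.5 + 2·13.75 + 15] = 33.75.

33.75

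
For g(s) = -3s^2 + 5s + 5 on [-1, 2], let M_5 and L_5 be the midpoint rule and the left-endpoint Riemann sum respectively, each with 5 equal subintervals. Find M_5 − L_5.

2.61

M_5 = 13.77.
L_5 = 11.16.
M_5 − L_5 = 2.61.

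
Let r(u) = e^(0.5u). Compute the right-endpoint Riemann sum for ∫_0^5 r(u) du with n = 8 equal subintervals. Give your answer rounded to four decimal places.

26.0412

Δu = (5 − 0)/8 = 0.625.
Right endpoints: 0.625, 1.25, 1.875, 2.5, 3.125, 3.75, 4.375, 5.
r(0.625) ≈ 1.3668, r(1.25) ≈ 1.8682, r(1.875) ≈ 2.5536, r(2.5) ≈ 3.4903, r(3.125) ≈ 4.7707, r(3.75) ≈ 6.5208, r(4.375) ≈ 8.9129, r(5) ≈ 12.1825.
Sum = Δu · [r(0.625) + r(1.25) + r(1.875) + ...].
Sum ≈ 26.0412.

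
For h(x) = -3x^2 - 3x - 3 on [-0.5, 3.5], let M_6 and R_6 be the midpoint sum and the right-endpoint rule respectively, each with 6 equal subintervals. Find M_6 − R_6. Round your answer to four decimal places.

M_6 ≈ -72.555556.
R_6 ≈ -89.888889.
M_6 − R_6 ≈ 17.3333.

17.3333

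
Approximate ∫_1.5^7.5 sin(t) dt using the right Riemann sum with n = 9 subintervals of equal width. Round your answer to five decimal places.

-0.28543

Δt = (7.5 − 1.5)/9 = 2/3.
Right endpoints: 13/6, 17/6, 3.5, 25/6, 29/6, 5.5, 37/6, 41/6, 7.5.
f(13/6) ≈ 0.82766, f(17/6) ≈ 0.30340, f(3.5) ≈ -0.35078, f(25/6) ≈ -0.85475, f(29/6) ≈ -0.99270, f(5.5) ≈ -0.70554, f(37/6) ≈ -0.11626, f(41/6) ≈ 0.52281, f(7.5) ≈ 0.93800.
Sum = Δt · [f(13/6) + f(17/6) + f(3.5) + ...].
Sum ≈ -0.28543.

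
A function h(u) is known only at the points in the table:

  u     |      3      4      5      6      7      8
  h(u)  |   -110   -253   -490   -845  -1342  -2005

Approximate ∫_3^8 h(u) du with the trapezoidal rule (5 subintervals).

Δu = 1.
T_5 = (1/2)·[(-110) + 2·(-253) + 2·(-490) + 2·(-845) + 2·(-1342) + (-2005)] = -3987.5.

-3987.5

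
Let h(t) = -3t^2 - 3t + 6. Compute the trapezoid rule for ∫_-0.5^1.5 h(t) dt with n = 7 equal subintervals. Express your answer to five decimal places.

Δt = (1.5 − (-0.5))/7 = 2/7.
h(-0.5) = 6.75, h(-3/14) = 1275/196, h(1/14) = 1131/196, h(5/14) = 891/196, h(9/14) = 555/196, h(13/14) = 123/196, h(17/14) = -405/196, h(1.5) = -5.25.
T_7 = (Δt/2)·[h(t_0) + 2h(t_1) + ... + 2h(t_{6}) + h(t_7)].
Sum ≈ 5.41837.

5.41837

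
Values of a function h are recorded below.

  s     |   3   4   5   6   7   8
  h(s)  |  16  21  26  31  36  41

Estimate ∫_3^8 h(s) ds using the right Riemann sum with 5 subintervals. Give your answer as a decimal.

155

Δs = 1.
Sum = 1·[21 + 26 + 31 + 36 + 41] = 155.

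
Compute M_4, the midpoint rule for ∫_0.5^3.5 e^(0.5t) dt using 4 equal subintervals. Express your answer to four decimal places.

8.8890

Δt = (3.5 − 0.5)/4 = 0.75.
Midpoints: 0.875, 1.625, 2.375, 3.125.
f(0.875) ≈ 1.5488, f(1.625) ≈ 2.2535, f(2.375) ≈ 3.2789, f(3.125) ≈ 4.7707.
Sum = Δt · [f(0.875) + f(1.625) + f(2.375) + f(3.125)].
Sum ≈ 8.8890.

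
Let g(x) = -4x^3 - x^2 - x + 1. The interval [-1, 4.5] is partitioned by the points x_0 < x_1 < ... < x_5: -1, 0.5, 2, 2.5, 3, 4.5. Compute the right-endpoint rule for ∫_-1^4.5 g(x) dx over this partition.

-732.875

Subinterval widths: 1.5, 1.5, 0.5, 0.5, 1.5.
Right endpoints: 0.5, 2, 2.5, 3, 4.5.
g(0.5) = -0.25, g(2) = -37, g(2.5) = -70.25, g(3) = -119, g(4.5) = -388.25.
Sum = Σ Δx_i · g(x_i).
Sum = -732.875.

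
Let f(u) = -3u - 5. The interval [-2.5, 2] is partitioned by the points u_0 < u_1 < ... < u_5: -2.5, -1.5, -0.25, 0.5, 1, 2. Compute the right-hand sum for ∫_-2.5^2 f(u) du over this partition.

-25.6875

Subinterval widths: 1, 1.25, 0.75, 0.5, 1.
Right endpoints: -1.5, -0.25, 0.5, 1, 2.
f(-1.5) = -0.5, f(-0.25) = -4.25, f(0.5) = -6.5, f(1) = -8, f(2) = -11.
Sum = Σ Δu_i · f(u_i).
Sum = -25.6875.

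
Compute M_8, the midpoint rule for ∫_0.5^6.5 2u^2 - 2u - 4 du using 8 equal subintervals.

116.4375

Δu = (6.5 − 0.5)/8 = 0.75.
Midpoints: 0.875, 1.625, 2.375, 3.125, 3.875, 4.625, 5.375, 6.125.
f(0.875) = -4.21875, f(1.625) = -1.96875, f(2.375) = 2.53125, f(3.125) = 9.28125, f(3.875) = 18.28125, f(4.625) = 29.53125, f(5.375) = 43.03125, f(6.125) = 58.78125.
Sum = Δu · [f(0.875) + f(1.625) + f(2.375) + ...].
Sum = 116.4375.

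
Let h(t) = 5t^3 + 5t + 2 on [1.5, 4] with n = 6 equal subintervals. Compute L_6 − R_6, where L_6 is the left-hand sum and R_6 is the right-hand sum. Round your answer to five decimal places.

L_6 ≈ 290.2756076.
R_6 ≈ 421.7860243.
L_6 − R_6 ≈ -131.51042.

-131.51042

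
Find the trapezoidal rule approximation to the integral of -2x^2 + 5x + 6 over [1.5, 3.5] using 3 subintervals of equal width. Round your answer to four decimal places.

10.3704

Δx = (3.5 − 1.5)/3 = 2/3.
f(1.5) = 9, f(13/6) = 67/9, f(17/6) = 37/9, f(3.5) = -1.
T_3 = (Δx/2)·[f(x_0) + 2f(x_1) + 2f(x_2) + f(x_3)].
Sum ≈ 10.3704.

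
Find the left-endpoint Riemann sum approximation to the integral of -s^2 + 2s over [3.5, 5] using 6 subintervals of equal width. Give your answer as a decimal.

Δs = (5 − 3.5)/6 = 0.25.
Left endpoints: 3.5, 3.75, 4, 4.25, 4.5, 4.75.
f(3.5) = -5.25, f(3.75) = -6.5625, f(4) = -8, f(4.25) = -9.5625, f(4.5) = -11.25, f(4.75) = -13.0625.
Sum = Δs · [f(3.5) + f(3.75) + f(4) + ...].
Sum = -13.421875.

-13.421875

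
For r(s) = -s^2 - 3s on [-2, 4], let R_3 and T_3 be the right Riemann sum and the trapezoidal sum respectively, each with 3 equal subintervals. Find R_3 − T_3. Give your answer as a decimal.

R_3 = -76.
T_3 = -46.
R_3 − T_3 = -30.

-30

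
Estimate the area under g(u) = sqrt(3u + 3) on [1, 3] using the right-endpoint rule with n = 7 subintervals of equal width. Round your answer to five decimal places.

6.11534

Δu = (3 − 1)/7 = 2/7.
Right endpoints: 9/7, 11/7, 13/7, 15/7, 17/7, 19/7, 3.
g(9/7) ≈ 2.61861, g(11/7) ≈ 2.77746, g(13/7) ≈ 2.92770, g(15/7) ≈ 3.07060, g(17/7) ≈ 3.20713, g(19/7) ≈ 3.33809, g(3) ≈ 3.46410.
Sum = Δu · [g(9/7) + g(11/7) + g(13/7) + ...].
Sum ≈ 6.11534.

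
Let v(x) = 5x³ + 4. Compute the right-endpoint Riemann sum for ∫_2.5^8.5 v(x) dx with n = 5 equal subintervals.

Δx = (8.5 − 2.5)/5 = 1.2.
Right endpoints: 3.7, 4.9, 6.1, 7.3, 8.5.
v(3.7) = 257.265, v(4.9) = 592.245, v(6.1) = 1138.905, v(7.3) = 1949.085, v(8.5) = 3074.625.
Sum = Δx · [v(3.7) + v(4.9) + v(6.1) + v(7.3) + v(8.5)].
Sum = 8414.55.

8414.55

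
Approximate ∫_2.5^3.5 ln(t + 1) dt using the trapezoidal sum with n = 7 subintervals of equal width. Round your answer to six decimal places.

1.383570

Δt = (3.5 − 2.5)/7 = 1/7.
f(2.5) ≈ 1.252763, f(37/14) ≈ 1.292768, f(39/14) ≈ 1.331235, f(41/14) ≈ 1.368276, f(43/14) ≈ 1.403994, f(45/14) ≈ 1.438480, f(47/14) ≈ 1.471817, f(3.5) ≈ 1.504077.
T_7 = (Δt/2)·[f(t_0) + 2f(t_1) + ... + 2f(t_{6}) + f(t_7)].
Sum ≈ 1.383570.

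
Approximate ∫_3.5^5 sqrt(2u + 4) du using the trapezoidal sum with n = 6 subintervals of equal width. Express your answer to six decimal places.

Δu = (5 − 3.5)/6 = 0.25.
f(3.5) ≈ 3.316625, f(3.75) ≈ 3.391165, f(4) ≈ 3.464102, f(4.25) ≈ 3.535534, f(4.5) ≈ 3.605551, f(4.75) ≈ 3.674235, f(5) ≈ 3.741657.
T_6 = (Δu/2)·[f(u_0) + 2f(u_1) + ... + 2f(u_{5}) + f(u_6)].
Sum ≈ 5.299932.

5.299932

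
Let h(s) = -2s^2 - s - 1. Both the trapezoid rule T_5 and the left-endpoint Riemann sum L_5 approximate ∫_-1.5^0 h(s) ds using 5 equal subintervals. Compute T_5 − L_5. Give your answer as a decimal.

0.45

T_5 = -2.67.
L_5 = -3.12.
T_5 − L_5 = 0.45.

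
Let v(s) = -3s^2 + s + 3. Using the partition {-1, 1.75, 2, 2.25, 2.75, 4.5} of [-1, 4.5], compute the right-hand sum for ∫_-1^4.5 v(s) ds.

-118.09375

Subinterval widths: 2.75, 0.25, 0.25, 0.5, 1.75.
Right endpoints: 1.75, 2, 2.25, 2.75, 4.5.
v(1.75) = -4.4375, v(2) = -7, v(2.25) = -9.9375, v(2.75) = -16.9375, v(4.5) = -53.25.
Sum = Σ Δs_i · v(s_i).
Sum = -118.09375.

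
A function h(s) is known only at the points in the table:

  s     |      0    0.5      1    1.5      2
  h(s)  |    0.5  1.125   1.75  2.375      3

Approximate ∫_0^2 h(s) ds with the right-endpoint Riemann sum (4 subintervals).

4.125

Δs = 0.5.
Sum = 0.5·[1.125 + 1.75 + 2.375 + 3] = 4.125.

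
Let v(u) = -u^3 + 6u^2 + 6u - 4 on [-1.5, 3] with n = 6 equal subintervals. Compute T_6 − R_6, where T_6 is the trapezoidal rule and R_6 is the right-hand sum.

T_6 = 45.59765625.
R_6 = 59.51953125.
T_6 − R_6 = -13.921875.

-13.921875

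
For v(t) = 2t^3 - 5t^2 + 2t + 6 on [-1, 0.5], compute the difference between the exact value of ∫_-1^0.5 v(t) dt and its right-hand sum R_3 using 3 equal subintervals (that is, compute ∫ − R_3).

Exact integral: ∫_-1^0.5 v(t) dt = 5.90625.
R_3 = 7.75.
Error = 5.90625 − 7.75 = -1.84375.

-1.84375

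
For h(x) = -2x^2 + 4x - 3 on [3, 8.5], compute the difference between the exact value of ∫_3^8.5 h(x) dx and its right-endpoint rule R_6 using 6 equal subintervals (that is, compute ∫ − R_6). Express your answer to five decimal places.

49.43634

Exact integral: ∫_3^8.5 h(x) dx ≈ -281.4166667.
R_6 ≈ -330.8530093.
Error ≈ -281.4166667 − (-330.8530093) ≈ 49.43634.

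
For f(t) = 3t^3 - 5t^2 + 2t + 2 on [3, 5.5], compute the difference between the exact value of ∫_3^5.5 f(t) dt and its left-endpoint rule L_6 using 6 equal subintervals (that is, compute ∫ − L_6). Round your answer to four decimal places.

63.6104

Exact integral: ∫_3^5.5 f(t) dt ≈ 419.505208.
L_6 ≈ 355.894821.
Error ≈ 419.505208 − 355.894821 ≈ 63.6104.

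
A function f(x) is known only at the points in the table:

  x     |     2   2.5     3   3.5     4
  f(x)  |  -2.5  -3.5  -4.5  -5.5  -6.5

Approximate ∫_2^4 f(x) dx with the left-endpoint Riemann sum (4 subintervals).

Δx = 0.5.
Sum = 0.5·[(-2.5) + (-3.5) + (-4.5) + (-5.5)] = -8.

-8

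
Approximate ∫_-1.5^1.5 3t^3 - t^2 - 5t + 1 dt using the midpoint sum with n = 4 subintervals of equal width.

Δt = (1.5 − (-1.5))/4 = 0.75.
Midpoints: -1.125, -0.375, 0.375, 1.125.
f(-1.125) = 557/512, f(-0.375) = 1319/512, f(0.375) = -439/512, f(1.125) = -829/512.
Sum = Δt · [f(-1.125) + f(-0.375) + f(0.375) + f(1.125)].
Sum = 0.890625.

0.890625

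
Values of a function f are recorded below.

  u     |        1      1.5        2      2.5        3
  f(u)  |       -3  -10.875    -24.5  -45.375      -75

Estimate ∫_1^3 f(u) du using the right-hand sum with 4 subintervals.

-77.875

Δu = 0.5.
Sum = 0.5·[(-10.875) + (-24.5) + (-45.375) + (-75)] = -77.875.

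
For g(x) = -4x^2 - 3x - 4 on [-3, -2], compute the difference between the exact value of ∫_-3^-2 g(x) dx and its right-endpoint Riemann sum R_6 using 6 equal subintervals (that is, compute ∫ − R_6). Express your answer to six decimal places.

-1.398148

Exact integral: ∫_-3^-2 g(x) dx ≈ -21.83333333.
R_6 ≈ -20.43518519.
Error ≈ -21.83333333 − (-20.43518519) ≈ -1.398148.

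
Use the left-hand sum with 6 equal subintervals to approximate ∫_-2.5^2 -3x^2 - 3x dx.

-18.984375

Δx = (2 − (-2.5))/6 = 0.75.
Left endpoints: -2.5, -1.75, -1, -0.25, 0.5, 1.25.
f(-2.5) = -11.25, f(-1.75) = -3.9375, f(-1) = 0, f(-0.25) = 0.5625, f(0.5) = -2.25, f(1.25) = -8.4375.
Sum = Δx · [f(-2.5) + f(-1.75) + f(-1) + ...].
Sum = -18.984375.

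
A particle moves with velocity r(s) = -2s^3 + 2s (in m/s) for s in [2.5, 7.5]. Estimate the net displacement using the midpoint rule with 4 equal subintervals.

-1492.96875

Δs = (7.5 − 2.5)/4 = 1.25.
Midpoints: 3.125, 4.375, 5.625, 6.875.
r(3.125) = -54.78515625, r(4.375) = -158.73046875, r(5.625) = -344.70703125, r(6.875) = -636.15234375.
Sum = Δs · [r(3.125) + r(4.375) + r(5.625) + r(6.875)].
Sum = -1492.96875.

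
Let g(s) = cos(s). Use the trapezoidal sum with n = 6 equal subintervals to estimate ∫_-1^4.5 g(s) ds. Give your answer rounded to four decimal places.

Δs = (4.5 − (-1))/6 = 11/12.
g(-1) ≈ 0.5403, g(-1/12) ≈ 0.9965, g(5/6) ≈ 0.6724, g(1.75) ≈ -0.1782, g(8/3) ≈ -0.8893, g(43/12) ≈ -0.9040, g(4.5) ≈ -0.2108.
T_6 = (Δs/2)·[g(s_0) + 2g(s_1) + ... + 2g(s_{5}) + g(s_6)].
Sum ≈ -0.1264.

-0.1264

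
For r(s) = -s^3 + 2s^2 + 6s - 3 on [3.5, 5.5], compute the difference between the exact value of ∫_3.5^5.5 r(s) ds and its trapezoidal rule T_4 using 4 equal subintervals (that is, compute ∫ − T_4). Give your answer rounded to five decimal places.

0.95833

Exact integral: ∫_3.5^5.5 r(s) ds ≈ -60.9166667.
T_4 = -61.875.
Error ≈ -60.9166667 − (-61.875) ≈ 0.95833.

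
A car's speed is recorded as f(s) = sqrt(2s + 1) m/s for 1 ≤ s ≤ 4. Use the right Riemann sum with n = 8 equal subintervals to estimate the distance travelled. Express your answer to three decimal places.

Δs = (4 − 1)/8 = 0.375.
Right endpoints: 1.375, 1.75, 2.125, 2.5, 2.875, 3.25, 3.625, 4.
f(1.375) ≈ 1.936, f(1.75) ≈ 2.121, f(2.125) ≈ 2.291, f(2.5) ≈ 2.449, f(2.875) ≈ 2.598, f(3.25) ≈ 2.739, f(3.625) ≈ 2.872, f(4) ≈ 3.000.
Sum = Δs · [f(1.375) + f(1.75) + f(2.125) + ...].
Sum ≈ 7.503.

7.503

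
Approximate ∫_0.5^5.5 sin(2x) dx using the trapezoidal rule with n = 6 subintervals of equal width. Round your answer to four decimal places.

0.2028

Δx = (5.5 − 0.5)/6 = 5/6.
f(0.5) ≈ 0.8415, f(4/3) ≈ 0.4573, f(13/6) ≈ -0.9290, f(3) ≈ -0.2794, f(23/6) ≈ 0.9825, f(14/3) ≈ 0.0913, f(5.5) ≈ -1.0000.
T_6 = (Δx/2)·[f(x_0) + 2f(x_1) + ... + 2f(x_{5}) + f(x_6)].
Sum ≈ 0.2028.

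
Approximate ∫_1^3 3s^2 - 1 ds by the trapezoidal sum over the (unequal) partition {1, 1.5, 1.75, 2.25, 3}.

Subinterval widths: 0.5, 0.25, 0.5, 0.75.
f(1) = 2, f(1.5) = 5.75, f(1.75) = 8.1875, f(2.25) = 14.1875, f(3) = 26.
On each subinterval the trapezoid contributes (Δs_i/2)·[f(s_{i-1}) + f(s_i)].
Sum = 24.34375.

24.34375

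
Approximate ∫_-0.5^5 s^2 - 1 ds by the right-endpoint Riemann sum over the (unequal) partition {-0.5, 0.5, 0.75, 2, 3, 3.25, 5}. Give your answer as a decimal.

Subinterval widths: 1, 0.25, 1.25, 1, 0.25, 1.75.
Right endpoints: 0.5, 0.75, 2, 3, 3.25, 5.
f(0.5) = -0.75, f(0.75) = -0.4375, f(2) = 3, f(3) = 8, f(3.25) = 9.5625, f(5) = 24.
Sum = Σ Δs_i · f(s_i).
Sum = 55.28125.

55.28125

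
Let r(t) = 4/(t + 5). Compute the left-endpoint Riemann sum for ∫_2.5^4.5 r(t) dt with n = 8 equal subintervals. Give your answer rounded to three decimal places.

Δt = (4.5 − 2.5)/8 = 0.25.
Left endpoints: 2.5, 2.75, 3, 3.25, 3.5, 3.75, 4, 4.25.
r(2.5) = 8/15, r(2.75) = 16/31, r(3) = 0.5, r(3.25) = 16/33, r(3.5) = 8/17, r(3.75) = 16/35, r(4) = 4/9, r(4.25) = 16/37.
Sum = Δt · [r(2.5) + r(2.75) + r(3) + ...].
Sum ≈ 0.960.

0.960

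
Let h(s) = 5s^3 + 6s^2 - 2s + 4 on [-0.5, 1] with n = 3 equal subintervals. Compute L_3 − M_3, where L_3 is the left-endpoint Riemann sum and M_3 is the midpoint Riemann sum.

L_3 = 7.5.
M_3 = 8.3671875.
L_3 − M_3 = -0.8671875.

-0.8671875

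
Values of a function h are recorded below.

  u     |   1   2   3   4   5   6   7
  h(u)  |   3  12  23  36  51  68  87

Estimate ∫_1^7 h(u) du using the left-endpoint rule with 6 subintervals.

193

Δu = 1.
Sum = 1·[3 + 12 + 23 + 36 + 51 + 68] = 193.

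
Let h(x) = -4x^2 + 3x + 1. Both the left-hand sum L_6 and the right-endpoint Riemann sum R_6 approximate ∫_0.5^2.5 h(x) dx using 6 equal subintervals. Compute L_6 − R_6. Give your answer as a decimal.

6

L_6 ≈ -6.814815.
R_6 ≈ -12.814815.
L_6 − R_6 = 6.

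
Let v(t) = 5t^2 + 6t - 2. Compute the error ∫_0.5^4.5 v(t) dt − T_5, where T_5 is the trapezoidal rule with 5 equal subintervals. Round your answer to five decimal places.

-2.13333

Exact integral: ∫_0.5^4.5 v(t) dt ≈ 203.6666667.
T_5 = 205.8.
Error ≈ 203.6666667 − 205.8 ≈ -2.13333.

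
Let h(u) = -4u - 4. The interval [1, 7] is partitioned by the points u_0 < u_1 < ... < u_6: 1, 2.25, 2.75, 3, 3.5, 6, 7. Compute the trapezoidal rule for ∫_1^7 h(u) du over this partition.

Subinterval widths: 1.25, 0.5, 0.25, 0.5, 2.5, 1.
h(1) = -8, h(2.25) = -13, h(2.75) = -15, h(3) = -16, h(3.5) = -18, h(6) = -28, h(7) = -32.
On each subinterval the trapezoid contributes (Δu_i/2)·[h(u_{i-1}) + h(u_i)].
Sum = -120.

-120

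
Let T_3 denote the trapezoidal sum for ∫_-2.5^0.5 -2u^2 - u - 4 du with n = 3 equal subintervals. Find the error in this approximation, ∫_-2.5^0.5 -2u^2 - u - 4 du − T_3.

1

Exact integral: ∫_-2.5^0.5 f(u) du = -19.5.
T_3 = -20.5.
Error = -19.5 − (-20.5) = 1.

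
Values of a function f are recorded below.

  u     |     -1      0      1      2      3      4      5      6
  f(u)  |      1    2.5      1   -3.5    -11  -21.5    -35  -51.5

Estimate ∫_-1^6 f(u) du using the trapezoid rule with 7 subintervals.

-92.75

Δu = 1.
T_7 = (1/2)·[1 + 2·2.5 + 2·1 + 2·(-3.5) + 2·(-11) + 2·(-21.5) + 2·(-35) + (-51.5)] = -92.75.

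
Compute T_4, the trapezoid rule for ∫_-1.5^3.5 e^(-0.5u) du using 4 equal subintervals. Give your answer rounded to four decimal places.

4.0121

Δu = (3.5 − (-1.5))/4 = 1.25.
f(-1.5) ≈ 2.1170, f(-0.25) ≈ 1.1331, f(1) ≈ 0.6065, f(2.25) ≈ 0.3247, f(3.5) ≈ 0.1738.
T_4 = (Δu/2)·[f(u_0) + 2f(u_1) + 2f(u_2) + 2f(u_3) + f(u_4)].
Sum ≈ 4.0121.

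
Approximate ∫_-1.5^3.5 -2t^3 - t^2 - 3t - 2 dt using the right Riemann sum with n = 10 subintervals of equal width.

Δt = (3.5 − (-1.5))/10 = 0.5.
Right endpoints: -1, -0.5, 0, 0.5, 1, 1.5, 2, 2.5, 3, 3.5.
f(-1) = 2, f(-0.5) = -0.5, f(0) = -2, f(0.5) = -4, f(1) = -8, f(1.5) = -15.5, f(2) = -28, f(2.5) = -47, f(3) = -74, f(3.5) = -110.5.
Sum = Δt · [f(-1) + f(-0.5) + f(0) + ...].
Sum = -143.75.

-143.75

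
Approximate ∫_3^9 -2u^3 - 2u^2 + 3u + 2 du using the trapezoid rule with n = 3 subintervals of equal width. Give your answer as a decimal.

Δu = (9 − 3)/3 = 2.
f(3) = -61, f(5) = -283, f(7) = -761, f(9) = -1591.
T_3 = (Δu/2)·[f(u_0) + 2f(u_1) + 2f(u_2) + f(u_3)].
Sum = -3740.

-3740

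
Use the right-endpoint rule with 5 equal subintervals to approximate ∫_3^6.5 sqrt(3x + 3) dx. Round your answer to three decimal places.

14.922

Δx = (6.5 − 3)/5 = 0.7.
Right endpoints: 3.7, 4.4, 5.1, 5.8, 6.5.
f(3.7) ≈ 3.755, f(4.4) ≈ 4.025, f(5.1) ≈ 4.278, f(5.8) ≈ 4.517, f(6.5) ≈ 4.743.
Sum = Δx · [f(3.7) + f(4.4) + f(5.1) + f(5.8) + f(6.5)].
Sum ≈ 14.922.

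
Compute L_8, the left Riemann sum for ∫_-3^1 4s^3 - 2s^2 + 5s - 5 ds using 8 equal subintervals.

Δs = (1 − (-3))/8 = 0.5.
Left endpoints: -3, -2.5, -2, -1.5, -1, -0.5, 0, 0.5.
f(-3) = -146, f(-2.5) = -92.5, f(-2) = -55, f(-1.5) = -30.5, f(-1) = -16, f(-0.5) = -8.5, f(0) = -5, f(0.5) = -2.5.
Sum = Δs · [f(-3) + f(-2.5) + f(-2) + ...].
Sum = -178.

-178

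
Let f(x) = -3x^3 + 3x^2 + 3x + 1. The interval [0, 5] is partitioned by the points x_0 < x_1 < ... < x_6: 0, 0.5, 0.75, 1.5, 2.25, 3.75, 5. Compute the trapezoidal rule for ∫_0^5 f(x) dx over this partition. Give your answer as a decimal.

-328.05859375

Subinterval widths: 0.5, 0.25, 0.75, 0.75, 1.5, 1.25.
f(0) = 1, f(0.5) = 2.875, f(0.75) = 3.671875, f(1.5) = 2.125, f(2.25) = -11.234375, f(3.75) = -103.765625, f(5) = -284.
On each subinterval the trapezoid contributes (Δx_i/2)·[f(x_{i-1}) + f(x_i)].
Sum = -328.05859375.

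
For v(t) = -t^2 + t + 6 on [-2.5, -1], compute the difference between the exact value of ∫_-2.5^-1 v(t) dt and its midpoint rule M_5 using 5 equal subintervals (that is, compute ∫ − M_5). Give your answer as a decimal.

Exact integral: ∫_-2.5^-1 v(t) dt = 1.5.
M_5 = 1.51125.
Error = 1.5 − 1.51125 = -0.01125.

-0.01125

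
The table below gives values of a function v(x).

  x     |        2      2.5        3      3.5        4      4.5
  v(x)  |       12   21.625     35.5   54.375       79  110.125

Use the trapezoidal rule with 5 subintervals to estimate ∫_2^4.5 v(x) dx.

Δx = 0.5.
T_5 = (0.5/2)·[12 + 2·21.625 + 2·35.5 + 2·54.375 + 2·79 + 110.125] = 125.78125.

125.78125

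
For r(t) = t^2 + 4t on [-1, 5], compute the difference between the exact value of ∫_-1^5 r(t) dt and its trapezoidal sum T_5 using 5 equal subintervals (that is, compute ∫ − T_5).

-1.44

Exact integral: ∫_-1^5 r(t) dt = 90.
T_5 = 91.44.
Error = 90 − 91.44 = -1.44.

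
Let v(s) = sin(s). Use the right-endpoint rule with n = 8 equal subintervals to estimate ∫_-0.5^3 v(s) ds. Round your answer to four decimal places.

1.9734

Δs = (3 − (-0.5))/8 = 0.4375.
Right endpoints: -0.0625, 0.375, 0.8125, 1.25, 1.6875, 2.125, 2.5625, 3.
v(-0.0625) ≈ -0.0625, v(0.375) ≈ 0.3663, v(0.8125) ≈ 0.7260, v(1.25) ≈ 0.9490, v(1.6875) ≈ 0.9932, v(2.125) ≈ 0.8503, v(2.5625) ≈ 0.5473, v(3) ≈ 0.1411.
Sum = Δs · [v(-0.0625) + v(0.375) + v(0.8125) + ...].
Sum ≈ 1.9734.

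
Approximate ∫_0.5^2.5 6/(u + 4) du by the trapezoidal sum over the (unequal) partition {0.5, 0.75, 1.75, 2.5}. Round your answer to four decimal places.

Subinterval widths: 0.25, 1, 0.75.
f(0.5) = 4/3, f(0.75) = 24/19, f(1.75) = 24/23, f(2.5) = 12/13.
On each subinterval the trapezoid contributes (Δu_i/2)·[f(u_{i-1}) + f(u_i)].
Sum ≈ 2.2153.

2.2153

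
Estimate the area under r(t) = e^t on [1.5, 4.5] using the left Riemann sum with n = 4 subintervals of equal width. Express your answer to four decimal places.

Δt = (4.5 − 1.5)/4 = 0.75.
Left endpoints: 1.5, 2.25, 3, 3.75.
r(1.5) ≈ 4.4817, r(2.25) ≈ 9.4877, r(3) ≈ 20.0855, r(3.75) ≈ 42.5211.
Sum = Δt · [r(1.5) + r(2.25) + r(3) + r(3.75)].
Sum ≈ 57.4320.

57.4320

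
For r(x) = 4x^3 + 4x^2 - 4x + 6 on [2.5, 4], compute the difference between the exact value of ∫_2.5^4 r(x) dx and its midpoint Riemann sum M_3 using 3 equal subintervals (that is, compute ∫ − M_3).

1.34375

Exact integral: ∫_2.5^4 r(x) dx = 270.9375.
M_3 = 269.59375.
Error = 270.9375 − 269.59375 = 1.34375.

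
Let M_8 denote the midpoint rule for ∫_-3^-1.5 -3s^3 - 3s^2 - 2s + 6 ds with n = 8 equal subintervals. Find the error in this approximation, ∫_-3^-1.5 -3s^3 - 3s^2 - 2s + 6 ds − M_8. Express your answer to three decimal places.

0.076

Exact integral: ∫_-3^-1.5 f(s) ds = 49.078125.
M_8 ≈ 49.00232.
Error ≈ 49.078125 − 49.00232 ≈ 0.076.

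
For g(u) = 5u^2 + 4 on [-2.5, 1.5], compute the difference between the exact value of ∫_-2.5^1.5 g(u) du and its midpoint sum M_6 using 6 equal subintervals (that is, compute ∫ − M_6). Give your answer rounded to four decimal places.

0.7407

Exact integral: ∫_-2.5^1.5 g(u) du ≈ 47.666667.
M_6 ≈ 46.925926.
Error ≈ 47.666667 − 46.925926 ≈ 0.7407.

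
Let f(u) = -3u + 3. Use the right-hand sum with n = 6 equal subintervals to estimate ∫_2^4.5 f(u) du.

-18.4375

Δu = (4.5 − 2)/6 = 5/12.
Right endpoints: 29/12, 17/6, 3.25, 11/3, 49/12, 4.5.
f(29/12) = -4.25, f(17/6) = -5.5, f(3.25) = -6.75, f(11/3) = -8, f(49/12) = -9.25, f(4.5) = -10.5.
Sum = Δu · [f(29/12) + f(17/6) + f(3.25) + ...].
Sum = -18.4375.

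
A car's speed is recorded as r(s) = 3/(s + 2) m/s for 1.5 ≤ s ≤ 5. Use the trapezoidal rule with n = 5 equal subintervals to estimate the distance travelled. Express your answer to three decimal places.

Δs = (5 − 1.5)/5 = 0.7.
r(1.5) = 6/7, r(2.2) = 5/7, r(2.9) = 30/49, r(3.6) = 15/28, r(4.3) = 10/21, r(5) = 3/7.
T_5 = (Δs/2)·[r(s_0) + 2r(s_1) + ... + 2r(s_{4}) + r(s_5)].
Sum ≈ 2.087.

2.087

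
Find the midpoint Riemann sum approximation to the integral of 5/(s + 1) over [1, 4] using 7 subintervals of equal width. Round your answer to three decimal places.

Δs = (4 − 1)/7 = 3/7.
Midpoints: 17/14, 23/14, 29/14, 2.5, 41/14, 47/14, 53/14.
f(17/14) = 70/31, f(23/14) = 70/37, f(29/14) = 70/43, f(2.5) = 10/7, f(41/14) = 14/11, f(47/14) = 70/61, f(53/14) = 70/67.
Sum = Δs · [f(17/14) + f(23/14) + f(29/14) + ...].
Sum ≈ 4.573.

4.573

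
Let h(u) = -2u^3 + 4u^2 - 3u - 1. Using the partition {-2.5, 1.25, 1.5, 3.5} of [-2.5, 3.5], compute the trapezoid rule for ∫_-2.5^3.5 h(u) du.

Subinterval widths: 3.75, 0.25, 2.
h(-2.5) = 62.75, h(1.25) = -2.40625, h(1.5) = -3.25, h(3.5) = -48.25.
On each subinterval the trapezoid contributes (Δu_i/2)·[h(u_{i-1}) + h(u_i)].
Sum = 60.9375.

60.9375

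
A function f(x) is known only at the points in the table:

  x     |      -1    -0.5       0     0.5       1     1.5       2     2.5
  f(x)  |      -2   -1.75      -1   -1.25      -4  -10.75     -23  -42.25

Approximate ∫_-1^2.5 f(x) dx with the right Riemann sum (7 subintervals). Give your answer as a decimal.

Δx = 0.5.
Sum = 0.5·[(-1.75) + (-1) + (-1.25) + (-4) + (-10.75) + (-23) + (-42.25)] = -42.

-42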